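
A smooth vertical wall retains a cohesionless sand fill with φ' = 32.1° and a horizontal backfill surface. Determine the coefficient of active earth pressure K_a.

K_a = (1 − sin φ)/(1 + sin φ) = (1 − sin 32.1°)/(1 + sin 32.1°) = 0.3060.

0.306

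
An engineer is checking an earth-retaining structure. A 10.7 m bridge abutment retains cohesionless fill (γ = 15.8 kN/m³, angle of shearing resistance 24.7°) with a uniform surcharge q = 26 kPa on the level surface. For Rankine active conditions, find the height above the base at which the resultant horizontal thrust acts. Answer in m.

3.99 m

K_a = 0.4106.
Triangular part P₁ = ½K_aγH² = 371.3 at H/3 = 3.567 m; rectangular part P₂ = K_a q H = 114.2 at H/2 = 5.350 m.
ȳ = (P₁·3.567 + P₂·5.350)/(P₁+P₂) = 3.986 m.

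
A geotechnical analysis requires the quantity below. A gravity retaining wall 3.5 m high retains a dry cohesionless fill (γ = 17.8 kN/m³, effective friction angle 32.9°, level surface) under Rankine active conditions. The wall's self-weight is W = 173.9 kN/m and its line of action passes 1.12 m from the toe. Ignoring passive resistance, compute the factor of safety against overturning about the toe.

K_a = tan²(45° − 32.9°/2) = 0.2960.
P_a = ½K_aγH² = 0.5×0.2960×17.8×3.5² = 32.27 kN/m, acting at H/3 = 1.167 m above the base.
Overturning moment M_o = P_a × H/3 = 32.27 × 1.167 = 37.65.
Resisting moment M_r = W × 1.12 = 173.9 × 1.12 = 194.8.
FS_overturning = M_r/M_o = 194.8/37.65 = 5.173.

5.17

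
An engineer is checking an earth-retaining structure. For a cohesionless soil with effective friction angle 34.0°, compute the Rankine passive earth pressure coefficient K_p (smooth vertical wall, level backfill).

K_p = (1 + sin φ)/(1 − sin φ) = tan²(45° + 34.0°/2) = 3.537.

3.54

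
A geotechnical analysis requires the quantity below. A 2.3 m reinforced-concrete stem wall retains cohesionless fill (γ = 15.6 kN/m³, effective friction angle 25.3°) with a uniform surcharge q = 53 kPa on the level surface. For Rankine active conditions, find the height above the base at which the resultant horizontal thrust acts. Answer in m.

1.05 m

K_a = 0.4012.
Triangular part P₁ = ½K_aγH² = 16.55 at H/3 = 0.7667 m; rectangular part P₂ = K_a q H = 48.91 at H/2 = 1.150 m.
ȳ = (P₁·0.7667 + P₂·1.150)/(P₁+P₂) = 1.053 m.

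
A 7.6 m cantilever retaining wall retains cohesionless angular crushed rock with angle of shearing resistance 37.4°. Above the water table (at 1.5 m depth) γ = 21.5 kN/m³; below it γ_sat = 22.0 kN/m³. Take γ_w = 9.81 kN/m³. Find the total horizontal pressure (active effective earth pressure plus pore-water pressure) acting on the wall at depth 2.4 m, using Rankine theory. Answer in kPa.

K_a = (1 − sin φ)/(1 + sin φ) = 0.2443.
γ' = 22.0 − 9.81 = 12.19 kN/m³.
Effective vertical stress at 2.4 m: σ'_v = 21.5×1.5 + 12.19×0.900 = 43.22 kPa.
σ'_h = K_a σ'_v = 0.2443 × 43.22 = 10.56 kPa; u = γ_w × 0.900 = 8.829 kPa.
Total σ_h = 10.56 + 8.829 = 19.39 kPa.

19.4 kPa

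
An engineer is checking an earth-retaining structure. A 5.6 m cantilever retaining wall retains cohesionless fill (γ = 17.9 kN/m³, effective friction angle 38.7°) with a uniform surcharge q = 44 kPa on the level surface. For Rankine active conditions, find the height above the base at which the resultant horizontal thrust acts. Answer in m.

2.30 m

K_a = 0.2306.
Triangular part P₁ = ½K_aγH² = 64.72 at H/3 = 1.867 m; rectangular part P₂ = K_a q H = 56.82 at H/2 = 2.800 m.
ȳ = (P₁·1.867 + P₂·2.800)/(P₁+P₂) = 2.303 m.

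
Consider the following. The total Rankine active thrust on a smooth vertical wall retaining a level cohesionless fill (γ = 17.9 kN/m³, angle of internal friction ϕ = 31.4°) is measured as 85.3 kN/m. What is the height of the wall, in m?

5.50 m

K_a = 0.3149. P_a = ½ K_a γ H² ⇒ H = √(2P_a/(K_a γ)).
H = √(2×85.3/(0.3149×17.9)) = 5.501 m.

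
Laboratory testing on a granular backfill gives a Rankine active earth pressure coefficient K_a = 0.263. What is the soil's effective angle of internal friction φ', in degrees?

35.7°

K_a = tan²(45° − φ/2) ⇒ 45° − φ/2 = arctan(√0.263) = 27.15°.
φ = 2(45° − 27.15°) = 35.70°.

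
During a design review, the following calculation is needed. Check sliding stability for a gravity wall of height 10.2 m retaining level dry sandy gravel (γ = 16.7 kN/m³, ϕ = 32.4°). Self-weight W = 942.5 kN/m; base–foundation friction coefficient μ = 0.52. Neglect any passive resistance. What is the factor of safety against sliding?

K_a = tan²(45° − 32.4°/2) = 0.3022.
P_a = ½K_aγH² = 0.5×0.3022×16.7×10.2² = 262.6 kN/m, acting at H/3 = 3.400 m above the base.
FS_sliding = μW / P_a = 0.52×942.5 / 262.6 = 1.867.

1.87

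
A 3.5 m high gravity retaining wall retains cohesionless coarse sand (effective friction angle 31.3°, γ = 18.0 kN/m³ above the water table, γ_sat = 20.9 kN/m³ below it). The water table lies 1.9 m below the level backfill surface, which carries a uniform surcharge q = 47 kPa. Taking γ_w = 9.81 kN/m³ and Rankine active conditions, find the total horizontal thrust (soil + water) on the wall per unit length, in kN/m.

K_a = tan²(45° − φ/2) = 0.3162.
γ' = 20.9 − 9.81 = 11.09 kN/m³. h₂ = H − d_w = 1.6 m.
σ'_h: at surface K_a·q = 14.86; at WT K_a(q+γd_w) = 25.68; at base K_a(q+γd_w+γ'h₂) = 31.29 kPa.
P₁ = ½(14.86+25.68)×1.9 = 38.51; P₂ = ½(25.68+31.29)×1.6 = 45.57; P_w = ½γ_w h₂² = 12.56.
Total = 38.51+45.57+12.56 = 96.64 kN/m.

96.6 kN/m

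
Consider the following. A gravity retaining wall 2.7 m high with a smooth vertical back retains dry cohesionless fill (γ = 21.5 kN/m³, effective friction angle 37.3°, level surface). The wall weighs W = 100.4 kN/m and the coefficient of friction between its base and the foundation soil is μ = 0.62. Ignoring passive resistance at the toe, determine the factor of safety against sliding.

K_a = tan²(45° − 37.3°/2) = 0.2453.
P_a = ½K_aγH² = 0.5×0.2453×21.5×2.7² = 19.23 kN/m, acting at H/3 = 0.9000 m above the base.
FS_sliding = μW / P_a = 0.62×100.4 / 19.23 = 3.238.

3.24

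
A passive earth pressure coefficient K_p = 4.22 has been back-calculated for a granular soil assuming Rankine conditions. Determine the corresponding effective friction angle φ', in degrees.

38.1°

K_p = (1+sin φ)/(1−sin φ) ⇒ sin φ = (K_p − 1)/(K_p + 1) = 0.6169.
φ = arcsin(0.6169) = 38.09°.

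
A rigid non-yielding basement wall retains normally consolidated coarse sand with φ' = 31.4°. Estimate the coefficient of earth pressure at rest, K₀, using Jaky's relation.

0.479

K₀ = 1 − sin φ' = 1 − sin 31.4° = 0.4790.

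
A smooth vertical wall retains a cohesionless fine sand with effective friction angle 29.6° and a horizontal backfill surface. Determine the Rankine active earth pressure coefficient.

0.339

K_a = (1 − sin φ)/(1 + sin φ) = (1 − sin 29.6°)/(1 + sin 29.6°) = 0.3387.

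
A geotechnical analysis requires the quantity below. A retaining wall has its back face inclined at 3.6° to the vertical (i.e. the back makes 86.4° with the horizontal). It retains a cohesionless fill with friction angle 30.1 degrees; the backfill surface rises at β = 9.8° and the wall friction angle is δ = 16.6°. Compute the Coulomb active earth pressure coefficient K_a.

K_a = sin²(α+φ) / [sin²α · sin(α−δ) · (1 + √{sin(φ+δ)sin(φ−β) / (sin(α−δ)sin(α+β))})²].
With α = 86.4°, φ = 30.1°, δ = 16.6°, β = 9.8°: K_a = 0.3707.

0.371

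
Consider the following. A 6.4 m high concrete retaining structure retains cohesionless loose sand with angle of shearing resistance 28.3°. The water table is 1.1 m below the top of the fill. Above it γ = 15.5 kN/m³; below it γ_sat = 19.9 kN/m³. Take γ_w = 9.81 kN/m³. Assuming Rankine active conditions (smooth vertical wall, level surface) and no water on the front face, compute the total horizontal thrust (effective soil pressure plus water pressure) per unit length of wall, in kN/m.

K_a = tan²(45° − φ/2) = 0.3568.
γ' = 19.9 − 9.81 = 10.09 kN/m³. Depth below WT = 5.3 m.
σ'_h at WT = K_a γ d_w = 6.083 kPa; at base = 6.083 + K_a γ' × 5.3 = 25.16 kPa.
P₁ (0–1.1 m) = ½×6.083×1.1 = 3.346. P₂ (1.1–6.4 m) = ½(6.083+25.16)×5.3 = 82.80.
P_w = ½ γ_w h₂² = 0.5×9.81×5.3² = 137.8. Total = 3.346+82.80+137.8 = 223.9 kN/m.

224 kN/m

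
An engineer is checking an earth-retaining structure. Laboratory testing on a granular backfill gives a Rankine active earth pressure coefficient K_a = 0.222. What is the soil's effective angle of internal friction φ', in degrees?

39.5°

K_a = tan²(45° − φ/2) ⇒ 45° − φ/2 = arctan(√0.222) = 25.23°.
φ = 2(45° − 25.23°) = 39.54°.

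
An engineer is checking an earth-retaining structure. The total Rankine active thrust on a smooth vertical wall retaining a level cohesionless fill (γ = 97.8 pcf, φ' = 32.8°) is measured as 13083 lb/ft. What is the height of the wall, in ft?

K_a = 0.2973. P_a = ½ K_a γ H² ⇒ H = √(2P_a/(K_a γ)).
H = √(2×13083/(0.2973×97.8)) = 30.00 ft.

30.0 ft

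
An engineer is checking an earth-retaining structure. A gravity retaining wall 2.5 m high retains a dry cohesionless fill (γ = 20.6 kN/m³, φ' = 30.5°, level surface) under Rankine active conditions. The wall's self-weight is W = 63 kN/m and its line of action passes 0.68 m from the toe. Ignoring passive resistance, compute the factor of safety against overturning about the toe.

2.44

K_a = tan²(45° − 30.5°/2) = 0.3267.
P_a = ½K_aγH² = 0.5×0.3267×20.6×2.5² = 21.03 kN/m, acting at H/3 = 0.8333 m above the base.
Overturning moment M_o = P_a × H/3 = 21.03 × 0.8333 = 17.52.
Resisting moment M_r = W × 0.68 = 63 × 0.68 = 42.84.
FS_overturning = M_r/M_o = 42.84/17.52 = 2.445.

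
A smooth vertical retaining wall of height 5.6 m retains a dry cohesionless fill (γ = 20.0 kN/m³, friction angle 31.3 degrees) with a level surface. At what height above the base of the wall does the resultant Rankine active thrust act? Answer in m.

1.87 m

K_a = 0.3162.
The pressure distribution is triangular, so the resultant acts at H/3 above the base = 5.6/3 = 1.867 m.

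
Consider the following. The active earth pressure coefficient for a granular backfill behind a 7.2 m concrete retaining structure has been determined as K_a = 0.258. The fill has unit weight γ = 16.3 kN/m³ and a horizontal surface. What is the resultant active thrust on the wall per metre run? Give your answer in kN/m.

P = ½ K_a γ H² = 0.5 × 0.258 × 16.3 × 7.2² = 109.0 kN/m.

109 kN/m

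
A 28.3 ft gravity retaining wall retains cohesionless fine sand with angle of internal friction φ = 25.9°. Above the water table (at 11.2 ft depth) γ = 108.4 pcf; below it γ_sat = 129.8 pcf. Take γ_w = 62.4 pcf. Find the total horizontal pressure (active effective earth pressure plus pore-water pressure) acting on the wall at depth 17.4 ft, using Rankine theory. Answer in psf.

1030 psf

K_a = (1 − sin φ)/(1 + sin φ) = 0.3920.
γ' = 129.8 − 62.4 = 67.40 pcf.
Effective vertical stress at 17.4 ft: σ'_v = 108.4×11.2 + 67.40×6.20 = 1632 psf.
σ'_h = K_a σ'_v = 0.3920 × 1632 = 639.7 psf; u = γ_w × 6.20 = 386.9 psf.
Total σ_h = 639.7 + 386.9 = 1027 psf.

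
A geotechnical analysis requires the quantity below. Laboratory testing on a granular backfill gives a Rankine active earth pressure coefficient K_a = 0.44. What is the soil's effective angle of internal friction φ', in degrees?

22.9°

K_a = tan²(45° − φ/2) ⇒ 45° − φ/2 = arctan(√0.44) = 33.56°.
φ = 2(45° − 33.56°) = 22.89°.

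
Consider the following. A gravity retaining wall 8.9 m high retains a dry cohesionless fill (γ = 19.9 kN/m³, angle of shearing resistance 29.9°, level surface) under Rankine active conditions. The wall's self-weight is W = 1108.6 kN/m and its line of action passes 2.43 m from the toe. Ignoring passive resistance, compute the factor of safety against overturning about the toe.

3.44

K_a = tan²(45° − 29.9°/2) = 0.3347.
P_a = ½K_aγH² = 0.5×0.3347×19.9×8.9² = 263.8 kN/m, acting at H/3 = 2.967 m above the base.
Overturning moment M_o = P_a × H/3 = 263.8 × 2.967 = 782.5.
Resisting moment M_r = W × 2.43 = 1108.6 × 2.43 = 2694.
FS_overturning = M_r/M_o = 2694/782.5 = 3.443.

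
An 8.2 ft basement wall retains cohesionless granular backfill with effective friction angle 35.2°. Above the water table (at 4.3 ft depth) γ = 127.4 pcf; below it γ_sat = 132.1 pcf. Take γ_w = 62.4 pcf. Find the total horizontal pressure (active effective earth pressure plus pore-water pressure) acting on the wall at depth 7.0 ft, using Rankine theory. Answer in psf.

K_a = (1 − sin φ)/(1 + sin φ) = 0.2687.
γ' = 132.1 − 62.4 = 69.70 pcf.
Effective vertical stress at 7.0 ft: σ'_v = 127.4×4.3 + 69.70×2.70 = 736.0 psf.
σ'_h = K_a σ'_v = 0.2687 × 736.0 = 197.8 psf; u = γ_w × 2.70 = 168.5 psf.
Total σ_h = 197.8 + 168.5 = 366.2 psf.

366 psf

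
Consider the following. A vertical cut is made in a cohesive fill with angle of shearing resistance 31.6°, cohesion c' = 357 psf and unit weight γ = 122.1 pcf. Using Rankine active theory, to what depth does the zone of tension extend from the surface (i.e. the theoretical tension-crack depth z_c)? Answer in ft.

10.5 ft

K_a = tan²(45° − 31.6°/2) = 0.3123; √K_a = 0.5589.
The active pressure is zero where K_a γ z = 2c√K_a, so z_c = 2c/(γ√K_a) = 2×357/(122.1×0.5589) = 10.46 ft.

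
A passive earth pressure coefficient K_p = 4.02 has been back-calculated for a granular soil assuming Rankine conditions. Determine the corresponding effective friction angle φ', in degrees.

K_p = (1+sin φ)/(1−sin φ) ⇒ sin φ = (K_p − 1)/(K_p + 1) = 0.6016.
φ = arcsin(0.6016) = 36.98°.

37.0°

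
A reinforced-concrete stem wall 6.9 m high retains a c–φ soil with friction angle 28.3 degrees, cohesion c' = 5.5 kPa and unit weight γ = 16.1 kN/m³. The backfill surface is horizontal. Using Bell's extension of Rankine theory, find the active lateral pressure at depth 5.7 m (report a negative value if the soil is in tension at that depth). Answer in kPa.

26.2 kPa

K_a = (1 − sin φ)/(1 + sin φ) = 0.3568.
σ_a = K_a γ z − 2c√K_a = 0.3568×16.1×5.7 − 2×5.5×0.5973 = 26.17 kPa.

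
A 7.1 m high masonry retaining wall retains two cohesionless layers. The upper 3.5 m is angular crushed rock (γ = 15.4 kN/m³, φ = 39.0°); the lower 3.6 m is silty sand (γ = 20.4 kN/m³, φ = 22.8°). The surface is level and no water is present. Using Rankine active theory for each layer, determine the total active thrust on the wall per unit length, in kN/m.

165 kN/m

K_a1 = tan²(45°−39.0°/2) = 0.2275; K_a2 = tan²(45°−22.8°/2) = 0.4414.
Layer 1: σ at base = K_a1 γ₁ h₁ = 12.26 kPa; P₁ = ½×12.26×3.5 = 21.46.
Layer 2: σ_v at top = γ₁h₁ = 53.90; σ_h top = K_a2×53.90 = 23.79; σ_h base = K_a2×(53.90+20.4×3.6) = 56.21.
P₂ = ½(23.79+56.21)×3.6 = 144.0. Total P_a = 21.46+144.0 = 165.5 kN/m.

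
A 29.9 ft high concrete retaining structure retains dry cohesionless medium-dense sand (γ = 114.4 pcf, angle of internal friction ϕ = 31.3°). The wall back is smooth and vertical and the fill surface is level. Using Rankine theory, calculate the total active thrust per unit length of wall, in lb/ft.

16200 lb/ft

K_a = tan²(45° − φ/2) = 0.3162.
P_a = ½ K_a γ H² = 0.5 × 0.3162 × 114.4 × 29.9² = 16170 lb/ft.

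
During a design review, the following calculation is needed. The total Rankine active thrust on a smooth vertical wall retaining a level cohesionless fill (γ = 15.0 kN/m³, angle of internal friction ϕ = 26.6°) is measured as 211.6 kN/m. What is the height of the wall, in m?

K_a = 0.3814. P_a = ½ K_a γ H² ⇒ H = √(2P_a/(K_a γ)).
H = √(2×211.6/(0.3814×15.0)) = 8.600 m.

8.60 m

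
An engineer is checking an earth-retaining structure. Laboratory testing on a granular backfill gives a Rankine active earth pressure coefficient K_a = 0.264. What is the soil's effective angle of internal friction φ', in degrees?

35.6°

K_a = tan²(45° − φ/2) ⇒ 45° − φ/2 = arctan(√0.264) = 27.19°.
φ = 2(45° − 27.19°) = 35.61°.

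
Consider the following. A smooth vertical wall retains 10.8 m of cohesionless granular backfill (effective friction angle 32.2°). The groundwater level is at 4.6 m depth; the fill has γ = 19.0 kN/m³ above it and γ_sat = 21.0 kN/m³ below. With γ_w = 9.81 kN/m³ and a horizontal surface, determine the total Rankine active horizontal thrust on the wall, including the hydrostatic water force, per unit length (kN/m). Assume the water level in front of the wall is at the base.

K_a = tan²(45° − φ/2) = 0.3047.
γ' = 21.0 − 9.81 = 11.19 kN/m³. Depth below WT = 6.2 m.
σ'_h at WT = K_a γ d_w = 26.63 kPa; at base = 26.63 + K_a γ' × 6.2 = 47.78 kPa.
P₁ (0–4.6 m) = ½×26.63×4.6 = 61.26. P₂ (4.6–10.8 m) = ½(26.63+47.78)×6.2 = 230.7.
P_w = ½ γ_w h₂² = 0.5×9.81×6.2² = 188.5. Total = 61.26+230.7+188.5 = 480.5 kN/m.

480 kN/m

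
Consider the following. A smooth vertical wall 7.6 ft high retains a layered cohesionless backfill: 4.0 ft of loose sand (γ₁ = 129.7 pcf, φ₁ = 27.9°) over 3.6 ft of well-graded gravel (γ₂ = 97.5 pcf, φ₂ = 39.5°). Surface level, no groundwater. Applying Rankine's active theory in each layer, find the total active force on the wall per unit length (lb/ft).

K_a1 = tan²(45°−27.9°/2) = 0.3625; K_a2 = tan²(45°−39.5°/2) = 0.2224.
Layer 1: σ at base = K_a1 γ₁ h₁ = 188.0 psf; P₁ = ½×188.0×4.0 = 376.1.
Layer 2: σ_v at top = γ₁h₁ = 518.8; σ_h top = K_a2×518.8 = 115.4; σ_h base = K_a2×(518.8+97.5×3.6) = 193.5.
P₂ = ½(115.4+193.5)×3.6 = 556.0. Total P_a = 376.1+556.0 = 932.1 lb/ft.

932 lb/ft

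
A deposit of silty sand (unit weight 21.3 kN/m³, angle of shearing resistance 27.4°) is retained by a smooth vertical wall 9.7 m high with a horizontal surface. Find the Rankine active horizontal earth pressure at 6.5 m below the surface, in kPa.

K_a = (1 − sin φ)/(1 + sin φ) = 0.3697.
σ_h = K_a γ z = 0.3697 × 21.3 × 6.5 = 51.18 kPa.

51.2 kPa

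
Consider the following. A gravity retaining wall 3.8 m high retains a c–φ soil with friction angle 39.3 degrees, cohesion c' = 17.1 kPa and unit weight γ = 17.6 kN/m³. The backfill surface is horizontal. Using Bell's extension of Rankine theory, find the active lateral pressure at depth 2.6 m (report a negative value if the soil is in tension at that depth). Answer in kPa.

K_a = (1 − sin φ)/(1 + sin φ) = 0.2245.
σ_a = K_a γ z − 2c√K_a = 0.2245×17.6×2.6 − 2×17.1×0.4738 = -5.932 kPa.

-5.93 kPa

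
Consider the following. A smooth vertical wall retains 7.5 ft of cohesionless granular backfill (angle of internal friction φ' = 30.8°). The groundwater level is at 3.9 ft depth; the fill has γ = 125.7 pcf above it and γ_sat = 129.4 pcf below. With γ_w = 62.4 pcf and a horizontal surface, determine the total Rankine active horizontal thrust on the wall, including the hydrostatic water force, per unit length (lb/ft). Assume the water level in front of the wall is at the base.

K_a = tan²(45° − φ/2) = 0.3227.
γ' = 129.4 − 62.4 = 67.00 pcf. Depth below WT = 3.6 ft.
σ'_h at WT = K_a γ d_w = 158.2 psf; at base = 158.2 + K_a γ' × 3.6 = 236.0 psf.
P₁ (0–3.9 ft) = ½×158.2×3.9 = 308.5. P₂ (3.9–7.5 ft) = ½(158.2+236.0)×3.6 = 709.6.
P_w = ½ γ_w h₂² = 0.5×62.4×3.6² = 404.4. Total = 308.5+709.6+404.4 = 1422 lb/ft.

1420 lb/ft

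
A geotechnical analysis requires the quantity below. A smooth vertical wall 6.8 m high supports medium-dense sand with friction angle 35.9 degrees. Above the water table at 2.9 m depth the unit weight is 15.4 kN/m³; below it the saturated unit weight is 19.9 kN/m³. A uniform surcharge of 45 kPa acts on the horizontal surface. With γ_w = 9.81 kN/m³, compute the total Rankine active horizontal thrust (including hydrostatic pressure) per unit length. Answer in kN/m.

237 kN/m

K_a = tan²(45° − φ/2) = 0.2607.
γ' = 19.9 − 9.81 = 10.09 kN/m³. h₂ = H − d_w = 3.9 m.
σ'_h: at surface K_a·q = 11.73; at WT K_a(q+γd_w) = 23.38; at base K_a(q+γd_w+γ'h₂) = 33.64 kPa.
P₁ = ½(11.73+23.38)×2.9 = 50.91; P₂ = ½(23.38+33.64)×3.9 = 111.2; P_w = ½γ_w h₂² = 74.61.
Total = 50.91+111.2+74.61 = 236.7 kN/m.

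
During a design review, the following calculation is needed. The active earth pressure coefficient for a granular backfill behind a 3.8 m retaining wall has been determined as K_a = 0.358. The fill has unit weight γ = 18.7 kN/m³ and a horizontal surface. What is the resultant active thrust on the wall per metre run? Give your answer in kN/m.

48.3 kN/m

P = ½ K_a γ H² = 0.5 × 0.358 × 18.7 × 3.8² = 48.34 kN/m.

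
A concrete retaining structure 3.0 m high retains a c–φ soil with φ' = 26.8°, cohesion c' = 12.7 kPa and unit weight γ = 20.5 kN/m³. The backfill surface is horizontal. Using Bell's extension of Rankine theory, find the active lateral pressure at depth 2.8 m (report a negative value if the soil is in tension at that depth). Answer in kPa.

K_a = (1 − sin φ)/(1 + sin φ) = 0.3785.
σ_a = K_a γ z − 2c√K_a = 0.3785×20.5×2.8 − 2×12.7×0.6152 = 6.098 kPa.

6.10 kPa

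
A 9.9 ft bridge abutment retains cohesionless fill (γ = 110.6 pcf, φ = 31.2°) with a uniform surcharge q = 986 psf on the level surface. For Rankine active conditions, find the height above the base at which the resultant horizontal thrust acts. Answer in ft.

4.36 ft

K_a = 0.3175.
Triangular part P₁ = ½K_aγH² = 1721 at H/3 = 3.300 ft; rectangular part P₂ = K_a q H = 3099 at H/2 = 4.950 ft.
ȳ = (P₁·3.300 + P₂·4.950)/(P₁+P₂) = 4.361 ft.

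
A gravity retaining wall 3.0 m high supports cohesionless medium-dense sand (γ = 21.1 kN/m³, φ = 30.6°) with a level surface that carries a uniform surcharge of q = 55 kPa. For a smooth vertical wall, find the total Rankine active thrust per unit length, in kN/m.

84.6 kN/m

K_a = tan²(45° − φ/2) = 0.3253.
Soil triangle: ½ K_a γ H² = 0.5×0.3253×21.1×3.0² = 30.89 kN/m.
Surcharge rectangle: K_a q H = 0.3253×55×3.0 = 53.68 kN/m.
Total = 30.89 + 53.68 = 84.57 kN/m.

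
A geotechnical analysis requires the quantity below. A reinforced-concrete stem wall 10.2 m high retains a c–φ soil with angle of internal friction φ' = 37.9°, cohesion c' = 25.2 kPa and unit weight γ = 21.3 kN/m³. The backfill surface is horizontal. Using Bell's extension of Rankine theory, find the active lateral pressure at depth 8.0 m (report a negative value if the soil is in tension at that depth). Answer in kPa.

K_a = (1 − sin φ)/(1 + sin φ) = 0.2389.
σ_a = K_a γ z − 2c√K_a = 0.2389×21.3×8.0 − 2×25.2×0.4888 = 16.08 kPa.

16.1 kPa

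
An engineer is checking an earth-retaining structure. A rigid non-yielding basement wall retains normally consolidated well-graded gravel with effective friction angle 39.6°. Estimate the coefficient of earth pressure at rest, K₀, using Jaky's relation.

0.363

K₀ = 1 − sin φ' = 1 − sin 39.6° = 0.3626.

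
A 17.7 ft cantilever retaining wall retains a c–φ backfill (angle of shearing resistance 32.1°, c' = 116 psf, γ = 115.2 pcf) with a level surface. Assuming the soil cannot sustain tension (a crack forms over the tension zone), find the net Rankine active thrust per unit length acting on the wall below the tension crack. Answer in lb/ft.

K_a = 0.3060; √K_a = 0.5532.
Tension-crack depth z_c = 2c/(γ√K_a) = 2×116/(115.2×0.5532) = 3.641 ft.
σ_a at base = K_a γ H − 2c√K_a = 0.3060×115.2×17.7 − 2×116×0.5532 = 495.6 psf.
P_a = ½ × 495.6 × (H − z_c) = 0.5×495.6×14.06 = 3484 lb/ft.

3480 lb/ft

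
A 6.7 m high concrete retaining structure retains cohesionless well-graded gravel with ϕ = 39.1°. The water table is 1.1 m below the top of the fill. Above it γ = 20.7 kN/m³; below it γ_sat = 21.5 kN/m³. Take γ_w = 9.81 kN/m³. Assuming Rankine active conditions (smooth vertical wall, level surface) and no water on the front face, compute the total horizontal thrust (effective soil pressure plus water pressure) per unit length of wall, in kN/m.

K_a = tan²(45° − φ/2) = 0.2265.
γ' = 21.5 − 9.81 = 11.69 kN/m³. Depth below WT = 5.6 m.
σ'_h at WT = K_a γ d_w = 5.157 kPa; at base = 5.157 + K_a γ' × 5.6 = 19.98 kPa.
P₁ (0–1.1 m) = ½×5.157×1.1 = 2.836. P₂ (1.1–6.7 m) = ½(5.157+19.98)×5.6 = 70.39.
P_w = ½ γ_w h₂² = 0.5×9.81×5.6² = 153.8. Total = 2.836+70.39+153.8 = 227.1 kN/m.

227 kN/m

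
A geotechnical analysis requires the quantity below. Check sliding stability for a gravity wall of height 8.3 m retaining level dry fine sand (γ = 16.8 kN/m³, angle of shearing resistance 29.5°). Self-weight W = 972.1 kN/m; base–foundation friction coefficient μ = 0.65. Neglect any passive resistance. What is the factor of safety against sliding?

K_a = tan²(45° − 29.5°/2) = 0.3401.
P_a = ½K_aγH² = 0.5×0.3401×16.8×8.3² = 196.8 kN/m, acting at H/3 = 2.767 m above the base.
FS_sliding = μW / P_a = 0.65×972.1 / 196.8 = 3.211.

3.21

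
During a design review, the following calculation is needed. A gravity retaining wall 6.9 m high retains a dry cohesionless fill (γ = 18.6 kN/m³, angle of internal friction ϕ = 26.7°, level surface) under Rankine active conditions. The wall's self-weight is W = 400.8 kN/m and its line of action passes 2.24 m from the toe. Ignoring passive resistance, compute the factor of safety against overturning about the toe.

2.32

K_a = tan²(45° − 26.7°/2) = 0.3800.
P_a = ½K_aγH² = 0.5×0.3800×18.6×6.9² = 168.2 kN/m, acting at H/3 = 2.300 m above the base.
Overturning moment M_o = P_a × H/3 = 168.2 × 2.300 = 386.9.
Resisting moment M_r = W × 2.24 = 400.8 × 2.24 = 897.8.
FS_overturning = M_r/M_o = 897.8/386.9 = 2.320.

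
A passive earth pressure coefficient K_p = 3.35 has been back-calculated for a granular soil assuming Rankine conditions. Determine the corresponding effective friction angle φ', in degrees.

K_p = (1+sin φ)/(1−sin φ) ⇒ sin φ = (K_p − 1)/(K_p + 1) = 0.5402.
φ = arcsin(0.5402) = 32.70°.

32.7°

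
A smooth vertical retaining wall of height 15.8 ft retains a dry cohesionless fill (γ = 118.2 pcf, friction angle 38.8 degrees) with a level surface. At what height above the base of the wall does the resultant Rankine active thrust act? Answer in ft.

K_a = 0.2296.
The pressure distribution is triangular, so the resultant acts at H/3 above the base = 15.8/3 = 5.267 ft.

5.27 ft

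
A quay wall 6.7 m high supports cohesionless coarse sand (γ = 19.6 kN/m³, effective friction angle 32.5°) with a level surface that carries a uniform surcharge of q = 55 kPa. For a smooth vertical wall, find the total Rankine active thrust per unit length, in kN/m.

K_a = tan²(45° − φ/2) = 0.3010.
Soil triangle: ½ K_a γ H² = 0.5×0.3010×19.6×6.7² = 132.4 kN/m.
Surcharge rectangle: K_a q H = 0.3010×55×6.7 = 110.9 kN/m.
Total = 132.4 + 110.9 = 243.3 kN/m.

243 kN/m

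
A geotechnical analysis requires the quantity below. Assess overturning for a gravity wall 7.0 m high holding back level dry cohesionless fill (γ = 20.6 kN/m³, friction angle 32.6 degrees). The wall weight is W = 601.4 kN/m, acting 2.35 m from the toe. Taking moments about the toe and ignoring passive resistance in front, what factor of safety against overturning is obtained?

4.00

K_a = tan²(45° − 32.6°/2) = 0.2997.
P_a = ½K_aγH² = 0.5×0.2997×20.6×7.0² = 151.3 kN/m, acting at H/3 = 2.333 m above the base.
Overturning moment M_o = P_a × H/3 = 151.3 × 2.333 = 353.0.
Resisting moment M_r = W × 2.35 = 601.4 × 2.35 = 1413.
FS_overturning = M_r/M_o = 1413/353.0 = 4.004.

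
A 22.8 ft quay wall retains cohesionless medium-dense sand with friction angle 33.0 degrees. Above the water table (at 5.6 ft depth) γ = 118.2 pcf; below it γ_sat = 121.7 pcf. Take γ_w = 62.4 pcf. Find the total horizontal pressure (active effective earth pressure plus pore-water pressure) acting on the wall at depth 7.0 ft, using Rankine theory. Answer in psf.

K_a = (1 − sin φ)/(1 + sin φ) = 0.2948.
γ' = 121.7 − 62.4 = 59.30 pcf.
Effective vertical stress at 7.0 ft: σ'_v = 118.2×5.6 + 59.30×1.40 = 744.9 psf.
σ'_h = K_a σ'_v = 0.2948 × 744.9 = 219.6 psf; u = γ_w × 1.40 = 87.36 psf.
Total σ_h = 219.6 + 87.36 = 307.0 psf.

307 psf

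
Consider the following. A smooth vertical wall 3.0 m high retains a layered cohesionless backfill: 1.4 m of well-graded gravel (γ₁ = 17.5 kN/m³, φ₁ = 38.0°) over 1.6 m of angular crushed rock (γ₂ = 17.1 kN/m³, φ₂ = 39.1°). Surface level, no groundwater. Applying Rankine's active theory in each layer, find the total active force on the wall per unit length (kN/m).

17.9 kN/m

K_a1 = tan²(45°−38.0°/2) = 0.2379; K_a2 = tan²(45°−39.1°/2) = 0.2265.
Layer 1: σ at base = K_a1 γ₁ h₁ = 5.828 kPa; P₁ = ½×5.828×1.4 = 4.080.
Layer 2: σ_v at top = γ₁h₁ = 24.50; σ_h top = K_a2×24.50 = 5.549; σ_h base = K_a2×(24.50+17.1×1.6) = 11.75.
P₂ = ½(5.549+11.75)×1.6 = 13.84. Total P_a = 4.080+13.84 = 17.92 kN/m.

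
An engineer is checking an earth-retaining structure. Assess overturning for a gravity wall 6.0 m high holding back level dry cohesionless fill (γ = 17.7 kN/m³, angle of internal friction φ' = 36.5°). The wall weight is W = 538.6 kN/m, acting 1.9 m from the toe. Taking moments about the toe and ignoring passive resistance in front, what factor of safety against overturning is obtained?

K_a = tan²(45° − 36.5°/2) = 0.2541.
P_a = ½K_aγH² = 0.5×0.2541×17.7×6.0² = 80.94 kN/m, acting at H/3 = 2.000 m above the base.
Overturning moment M_o = P_a × H/3 = 80.94 × 2.000 = 161.9.
Resisting moment M_r = W × 1.9 = 538.6 × 1.9 = 1023.
FS_overturning = M_r/M_o = 1023/161.9 = 6.321.

6.32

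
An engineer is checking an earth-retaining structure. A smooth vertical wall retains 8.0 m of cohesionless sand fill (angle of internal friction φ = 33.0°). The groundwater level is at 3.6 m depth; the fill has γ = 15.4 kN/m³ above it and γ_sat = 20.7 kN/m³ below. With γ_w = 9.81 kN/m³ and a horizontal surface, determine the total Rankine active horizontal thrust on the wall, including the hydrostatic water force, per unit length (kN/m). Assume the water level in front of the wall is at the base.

227 kN/m

K_a = tan²(45° − φ/2) = 0.2948.
γ' = 20.7 − 9.81 = 10.89 kN/m³. Depth below WT = 4.4 m.
σ'_h at WT = K_a γ d_w = 16.34 kPa; at base = 16.34 + K_a γ' × 4.4 = 30.47 kPa.
P₁ (0–3.6 m) = ½×16.34×3.6 = 29.42. P₂ (3.6–8.0 m) = ½(16.34+30.47)×4.4 = 103.0.
P_w = ½ γ_w h₂² = 0.5×9.81×4.4² = 94.96. Total = 29.42+103.0+94.96 = 227.4 kN/m.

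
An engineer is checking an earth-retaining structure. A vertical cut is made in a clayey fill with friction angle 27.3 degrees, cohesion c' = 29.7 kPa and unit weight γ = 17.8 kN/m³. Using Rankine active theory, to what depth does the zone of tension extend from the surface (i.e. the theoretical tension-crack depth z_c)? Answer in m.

K_a = tan²(45° − 27.3°/2) = 0.3711; √K_a = 0.6092.
The active pressure is zero where K_a γ z = 2c√K_a, so z_c = 2c/(γ√K_a) = 2×29.7/(17.8×0.6092) = 5.478 m.

5.48 m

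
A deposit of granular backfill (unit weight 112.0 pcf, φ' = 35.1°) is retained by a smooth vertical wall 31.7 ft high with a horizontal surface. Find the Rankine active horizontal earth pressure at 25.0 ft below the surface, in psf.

K_a = (1 − sin φ)/(1 + sin φ) = 0.2698.
σ_h = K_a γ z = 0.2698 × 112.0 × 25.0 = 755.5 psf.

756 psf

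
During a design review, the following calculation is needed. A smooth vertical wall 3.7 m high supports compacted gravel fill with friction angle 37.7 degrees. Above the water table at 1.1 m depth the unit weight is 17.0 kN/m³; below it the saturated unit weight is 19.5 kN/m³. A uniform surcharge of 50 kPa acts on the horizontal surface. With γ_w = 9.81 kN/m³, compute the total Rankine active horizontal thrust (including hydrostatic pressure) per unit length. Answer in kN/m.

99.8 kN/m

K_a = tan²(45° − φ/2) = 0.2411.
γ' = 19.5 − 9.81 = 9.690 kN/m³. h₂ = H − d_w = 2.6 m.
σ'_h: at surface K_a·q = 12.05; at WT K_a(q+γd_w) = 16.56; at base K_a(q+γd_w+γ'h₂) = 22.63 kPa.
P₁ = ½(12.05+16.56)×1.1 = 15.74; P₂ = ½(16.56+22.63)×2.6 = 50.95; P_w = ½γ_w h₂² = 33.16.
Total = 15.74+50.95+33.16 = 99.85 kN/m.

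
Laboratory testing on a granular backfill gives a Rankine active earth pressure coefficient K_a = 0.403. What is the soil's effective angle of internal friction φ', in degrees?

K_a = tan²(45° − φ/2) ⇒ 45° − φ/2 = arctan(√0.403) = 32.41°.
φ = 2(45° − 32.41°) = 25.18°.

25.2°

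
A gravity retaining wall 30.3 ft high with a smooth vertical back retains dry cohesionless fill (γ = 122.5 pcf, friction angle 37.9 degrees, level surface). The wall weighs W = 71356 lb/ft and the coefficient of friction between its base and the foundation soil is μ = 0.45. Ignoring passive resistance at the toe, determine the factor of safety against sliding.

2.39

K_a = tan²(45° − 37.9°/2) = 0.2389.
P_a = ½K_aγH² = 0.5×0.2389×122.5×30.3² = 13440 lb/ft, acting at H/3 = 10.10 ft above the base.
FS_sliding = μW / P_a = 0.45×71356 / 13440 = 2.390.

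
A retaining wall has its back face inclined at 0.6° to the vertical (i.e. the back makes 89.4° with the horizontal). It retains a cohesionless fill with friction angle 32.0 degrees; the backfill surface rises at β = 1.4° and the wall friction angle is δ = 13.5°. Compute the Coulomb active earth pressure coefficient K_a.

0.289

K_a = sin²(α+φ) / [sin²α · sin(α−δ) · (1 + √{sin(φ+δ)sin(φ−β) / (sin(α−δ)sin(α+β))})²].
With α = 89.4°, φ = 32.0°, δ = 13.5°, β = 1.4°: K_a = 0.2892.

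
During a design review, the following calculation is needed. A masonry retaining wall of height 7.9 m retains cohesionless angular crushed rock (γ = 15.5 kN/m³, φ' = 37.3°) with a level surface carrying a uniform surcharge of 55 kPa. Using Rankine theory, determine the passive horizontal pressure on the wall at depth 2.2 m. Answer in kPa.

363 kPa

K_p = (1 + sin φ)/(1 − sin φ) = 4.076.
σ_v = γz + q = 15.5 × 2.2 + 55 = 89.10 kPa.
σ_h = K_p σ_v = 4.076 × 89.10 = 363.2 kPa.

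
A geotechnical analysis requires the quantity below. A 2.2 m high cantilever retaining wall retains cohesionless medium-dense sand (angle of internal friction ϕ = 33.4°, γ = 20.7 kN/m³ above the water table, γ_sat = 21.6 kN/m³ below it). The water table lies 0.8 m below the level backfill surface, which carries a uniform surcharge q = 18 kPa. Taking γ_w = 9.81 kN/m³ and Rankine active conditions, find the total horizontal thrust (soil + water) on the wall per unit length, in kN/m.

33.1 kN/m

K_a = tan²(45° − φ/2) = 0.2899.
γ' = 21.6 − 9.81 = 11.79 kN/m³. h₂ = H − d_w = 1.4 m.
σ'_h: at surface K_a·q = 5.219; at WT K_a(q+γd_w) = 10.02; at base K_a(q+γd_w+γ'h₂) = 14.81 kPa.
P₁ = ½(5.219+10.02)×0.8 = 6.095; P₂ = ½(10.02+14.81)×1.4 = 17.38; P_w = ½γ_w h₂² = 9.614.
Total = 6.095+17.38+9.614 = 33.09 kN/m.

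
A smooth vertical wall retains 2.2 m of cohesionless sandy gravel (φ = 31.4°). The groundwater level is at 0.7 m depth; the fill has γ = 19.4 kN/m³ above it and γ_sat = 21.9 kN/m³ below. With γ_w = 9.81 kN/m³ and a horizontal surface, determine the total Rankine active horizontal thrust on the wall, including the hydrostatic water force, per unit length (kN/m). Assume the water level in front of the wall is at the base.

23.2 kN/m

K_a = tan²(45° − φ/2) = 0.3149.
γ' = 21.9 − 9.81 = 12.09 kN/m³. Depth below WT = 1.5 m.
σ'_h at WT = K_a γ d_w = 4.277 kPa; at base = 4.277 + K_a γ' × 1.5 = 9.988 kPa.
P₁ (0–0.7 m) = ½×4.277×0.7 = 1.497. P₂ (0.7–2.2 m) = ½(4.277+9.988)×1.5 = 10.70.
P_w = ½ γ_w h₂² = 0.5×9.81×1.5² = 11.04. Total = 1.497+10.70+11.04 = 23.23 kN/m.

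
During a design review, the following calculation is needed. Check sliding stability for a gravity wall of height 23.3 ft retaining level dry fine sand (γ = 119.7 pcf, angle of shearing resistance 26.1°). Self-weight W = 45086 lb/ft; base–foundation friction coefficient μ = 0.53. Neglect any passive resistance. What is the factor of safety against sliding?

1.89

K_a = tan²(45° − 26.1°/2) = 0.3889.
P_a = ½K_aγH² = 0.5×0.3889×119.7×23.3² = 12640 lb/ft, acting at H/3 = 7.767 ft above the base.
FS_sliding = μW / P_a = 0.53×45086 / 12640 = 1.891.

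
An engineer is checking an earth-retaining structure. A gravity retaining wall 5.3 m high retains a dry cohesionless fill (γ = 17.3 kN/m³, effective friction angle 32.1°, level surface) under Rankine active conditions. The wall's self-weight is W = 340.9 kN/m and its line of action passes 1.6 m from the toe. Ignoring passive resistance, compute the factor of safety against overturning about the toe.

K_a = tan²(45° − 32.1°/2) = 0.3060.
P_a = ½K_aγH² = 0.5×0.3060×17.3×5.3² = 74.35 kN/m, acting at H/3 = 1.767 m above the base.
Overturning moment M_o = P_a × H/3 = 74.35 × 1.767 = 131.4.
Resisting moment M_r = W × 1.6 = 340.9 × 1.6 = 545.4.
FS_overturning = M_r/M_o = 545.4/131.4 = 4.152.

4.15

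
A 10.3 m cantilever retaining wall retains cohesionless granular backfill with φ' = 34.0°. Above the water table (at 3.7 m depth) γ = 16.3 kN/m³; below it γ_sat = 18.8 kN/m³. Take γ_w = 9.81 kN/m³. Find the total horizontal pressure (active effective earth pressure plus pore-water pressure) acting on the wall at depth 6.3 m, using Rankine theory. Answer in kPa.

K_a = (1 − sin φ)/(1 + sin φ) = 0.2827.
γ' = 18.8 − 9.81 = 8.990 kN/m³.
Effective vertical stress at 6.3 m: σ'_v = 16.3×3.7 + 8.990×2.60 = 83.68 kPa.
σ'_h = K_a σ'_v = 0.2827 × 83.68 = 23.66 kPa; u = γ_w × 2.60 = 25.51 kPa.
Total σ_h = 23.66 + 25.51 = 49.16 kPa.

49.2 kPa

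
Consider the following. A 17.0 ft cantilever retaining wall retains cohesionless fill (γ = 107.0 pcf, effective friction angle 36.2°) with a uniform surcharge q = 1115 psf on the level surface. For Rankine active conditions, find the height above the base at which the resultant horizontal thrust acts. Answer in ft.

7.23 ft

K_a = 0.2574.
Triangular part P₁ = ½K_aγH² = 3980 at H/3 = 5.667 ft; rectangular part P₂ = K_a q H = 4879 at H/2 = 8.500 ft.
ȳ = (P₁·5.667 + P₂·8.500)/(P₁+P₂) = 7.227 ft.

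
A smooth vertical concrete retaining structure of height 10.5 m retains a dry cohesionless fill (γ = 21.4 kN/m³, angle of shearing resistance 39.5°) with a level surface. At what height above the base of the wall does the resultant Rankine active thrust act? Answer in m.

K_a = 0.2224.
The pressure distribution is triangular, so the resultant acts at H/3 above the base = 10.5/3 = 3.500 m.

3.50 m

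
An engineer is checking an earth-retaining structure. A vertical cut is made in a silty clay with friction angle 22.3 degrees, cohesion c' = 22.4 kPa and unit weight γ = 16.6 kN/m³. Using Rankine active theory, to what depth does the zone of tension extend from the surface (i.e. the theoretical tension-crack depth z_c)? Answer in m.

4.02 m

K_a = tan²(45° − 22.3°/2) = 0.4498; √K_a = 0.6707.
The active pressure is zero where K_a γ z = 2c√K_a, so z_c = 2c/(γ√K_a) = 2×22.4/(16.6×0.6707) = 4.024 m.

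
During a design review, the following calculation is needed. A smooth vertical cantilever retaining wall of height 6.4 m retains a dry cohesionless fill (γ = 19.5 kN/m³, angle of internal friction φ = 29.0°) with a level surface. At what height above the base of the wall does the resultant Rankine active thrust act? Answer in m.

K_a = 0.3470.
The pressure distribution is triangular, so the resultant acts at H/3 above the base = 6.4/3 = 2.133 m.

2.13 m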